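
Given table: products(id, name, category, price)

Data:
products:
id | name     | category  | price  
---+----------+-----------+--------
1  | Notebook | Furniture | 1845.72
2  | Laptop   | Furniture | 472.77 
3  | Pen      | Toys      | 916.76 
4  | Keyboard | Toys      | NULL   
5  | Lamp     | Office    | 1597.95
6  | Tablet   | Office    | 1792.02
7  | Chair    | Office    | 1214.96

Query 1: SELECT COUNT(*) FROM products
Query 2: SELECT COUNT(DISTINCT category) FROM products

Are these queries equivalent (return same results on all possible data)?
No, not equivalent

Query 1 returns: [(7,)]
Query 2 returns: [(3,)]

Reason: COUNT(*) counts rows, COUNT(DISTINCT category) counts unique categorys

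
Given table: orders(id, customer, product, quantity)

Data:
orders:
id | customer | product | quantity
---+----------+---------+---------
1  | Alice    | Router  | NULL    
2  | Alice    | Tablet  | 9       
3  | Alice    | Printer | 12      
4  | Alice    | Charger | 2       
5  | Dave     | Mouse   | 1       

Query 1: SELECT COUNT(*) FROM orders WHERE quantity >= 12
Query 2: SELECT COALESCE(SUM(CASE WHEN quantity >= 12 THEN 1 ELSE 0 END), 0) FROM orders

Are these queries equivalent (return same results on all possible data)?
Yes, equivalent

Both queries return: [(1,)]

Reason: COUNT with WHERE vs conditional SUM (COALESCE handles empty-table NULL)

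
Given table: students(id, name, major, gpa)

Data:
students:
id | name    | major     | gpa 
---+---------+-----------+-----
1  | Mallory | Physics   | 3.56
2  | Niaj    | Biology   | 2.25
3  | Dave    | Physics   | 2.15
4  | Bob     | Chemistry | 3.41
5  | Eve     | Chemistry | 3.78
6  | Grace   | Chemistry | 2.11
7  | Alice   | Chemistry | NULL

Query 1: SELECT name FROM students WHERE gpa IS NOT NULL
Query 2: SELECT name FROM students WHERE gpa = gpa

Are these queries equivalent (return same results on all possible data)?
Yes, equivalent

Both queries return: [('Bob',), ('Dave',), ('Eve',), ('Grace',), ('Mallory',), ('Niaj',)]

Reason: IS NOT NULL vs self-equality (both exclude NULLs)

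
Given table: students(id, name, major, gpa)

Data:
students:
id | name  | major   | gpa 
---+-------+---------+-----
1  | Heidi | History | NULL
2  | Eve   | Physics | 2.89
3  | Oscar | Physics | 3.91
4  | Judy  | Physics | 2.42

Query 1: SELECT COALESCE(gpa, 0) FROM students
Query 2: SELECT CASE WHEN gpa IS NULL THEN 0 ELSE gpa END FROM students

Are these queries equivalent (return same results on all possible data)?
Yes, equivalent

Both queries return: [(0,), (2.42,), (2.89,), (3.91,)]

Reason: COALESCE vs CASE for NULL handling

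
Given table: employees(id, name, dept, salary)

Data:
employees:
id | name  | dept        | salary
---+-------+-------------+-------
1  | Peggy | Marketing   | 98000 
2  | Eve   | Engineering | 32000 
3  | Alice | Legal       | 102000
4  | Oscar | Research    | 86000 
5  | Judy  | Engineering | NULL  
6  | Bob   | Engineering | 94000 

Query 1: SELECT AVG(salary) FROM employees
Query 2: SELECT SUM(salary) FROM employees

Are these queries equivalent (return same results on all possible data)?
No, not equivalent

Query 1 returns: [(82400.0,)]
Query 2 returns: [(412000,)]

Reason: AVG vs SUM give different aggregate values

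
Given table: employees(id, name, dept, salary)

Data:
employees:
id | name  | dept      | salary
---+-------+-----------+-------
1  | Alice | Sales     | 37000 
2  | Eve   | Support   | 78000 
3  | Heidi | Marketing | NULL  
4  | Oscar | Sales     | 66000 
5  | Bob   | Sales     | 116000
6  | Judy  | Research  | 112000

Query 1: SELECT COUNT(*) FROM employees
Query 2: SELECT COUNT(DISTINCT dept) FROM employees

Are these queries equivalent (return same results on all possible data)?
No, not equivalent

Query 1 returns: [(6,)]
Query 2 returns: [(4,)]

Reason: COUNT(*) counts rows, COUNT(DISTINCT dept) counts unique depts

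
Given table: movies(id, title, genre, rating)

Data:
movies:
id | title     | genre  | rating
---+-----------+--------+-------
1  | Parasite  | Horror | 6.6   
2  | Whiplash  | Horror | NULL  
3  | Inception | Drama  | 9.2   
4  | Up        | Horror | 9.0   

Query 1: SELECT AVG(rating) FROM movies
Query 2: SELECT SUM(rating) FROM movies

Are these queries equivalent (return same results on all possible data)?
No, not equivalent

Query 1 returns: [(8.266666666666666,)]
Query 2 returns: [(24.799999999999997,)]

Reason: AVG vs SUM give different aggregate values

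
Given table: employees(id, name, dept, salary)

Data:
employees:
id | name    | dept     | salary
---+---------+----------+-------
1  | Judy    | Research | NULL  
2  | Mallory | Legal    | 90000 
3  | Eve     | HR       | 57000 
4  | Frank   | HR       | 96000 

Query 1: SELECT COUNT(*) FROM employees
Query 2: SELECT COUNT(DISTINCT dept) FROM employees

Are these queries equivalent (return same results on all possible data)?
No, not equivalent

Query 1 returns: [(4,)]
Query 2 returns: [(3,)]

Reason: COUNT(*) counts rows, COUNT(DISTINCT dept) counts unique depts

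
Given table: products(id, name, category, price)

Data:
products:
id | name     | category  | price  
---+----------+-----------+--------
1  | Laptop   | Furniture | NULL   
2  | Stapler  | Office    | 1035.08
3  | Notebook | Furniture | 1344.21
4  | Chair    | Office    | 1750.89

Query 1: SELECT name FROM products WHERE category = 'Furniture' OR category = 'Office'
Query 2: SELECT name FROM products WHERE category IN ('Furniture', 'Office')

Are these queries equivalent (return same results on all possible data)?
Yes, equivalent

Both queries return: [('Chair',), ('Laptop',), ('Notebook',), ('Stapler',)]

Reason: OR vs IN are equivalent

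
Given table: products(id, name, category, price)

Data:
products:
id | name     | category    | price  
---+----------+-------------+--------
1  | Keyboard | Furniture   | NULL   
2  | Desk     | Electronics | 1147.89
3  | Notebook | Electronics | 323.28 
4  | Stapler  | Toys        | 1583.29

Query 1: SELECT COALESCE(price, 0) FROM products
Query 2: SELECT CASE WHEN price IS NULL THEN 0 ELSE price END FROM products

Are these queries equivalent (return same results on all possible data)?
Yes, equivalent

Both queries return: [(0,), (323.28,), (1147.89,), (1583.29,)]

Reason: COALESCE vs CASE for NULL handling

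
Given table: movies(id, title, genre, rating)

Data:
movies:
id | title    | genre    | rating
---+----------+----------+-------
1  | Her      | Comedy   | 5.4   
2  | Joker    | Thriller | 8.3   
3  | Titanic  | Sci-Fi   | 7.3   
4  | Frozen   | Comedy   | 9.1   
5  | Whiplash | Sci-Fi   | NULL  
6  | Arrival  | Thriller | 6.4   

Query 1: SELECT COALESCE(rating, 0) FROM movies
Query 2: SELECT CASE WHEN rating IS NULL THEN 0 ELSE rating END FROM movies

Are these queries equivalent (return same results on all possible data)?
Yes, equivalent

Both queries return: [(0,), (5.4,), (6.4,), (7.3,), (8.3,), (9.1,)]

Reason: COALESCE vs CASE for NULL handling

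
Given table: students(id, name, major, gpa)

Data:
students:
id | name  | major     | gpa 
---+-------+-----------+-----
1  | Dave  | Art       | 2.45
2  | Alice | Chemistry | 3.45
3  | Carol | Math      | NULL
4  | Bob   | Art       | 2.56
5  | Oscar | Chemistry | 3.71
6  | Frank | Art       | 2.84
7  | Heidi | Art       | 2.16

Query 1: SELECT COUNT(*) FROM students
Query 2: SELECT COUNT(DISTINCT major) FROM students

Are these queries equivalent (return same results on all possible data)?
No, not equivalent

Query 1 returns: [(7,)]
Query 2 returns: [(3,)]

Reason: COUNT(*) counts rows, COUNT(DISTINCT major) counts unique majors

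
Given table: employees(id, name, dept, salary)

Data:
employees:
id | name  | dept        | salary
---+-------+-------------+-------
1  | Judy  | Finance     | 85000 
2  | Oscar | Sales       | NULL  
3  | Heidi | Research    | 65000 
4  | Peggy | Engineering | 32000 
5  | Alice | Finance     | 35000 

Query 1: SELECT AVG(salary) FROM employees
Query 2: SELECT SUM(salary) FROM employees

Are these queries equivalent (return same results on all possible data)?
No, not equivalent

Query 1 returns: [(54250.0,)]
Query 2 returns: [(217000,)]

Reason: AVG vs SUM give different aggregate values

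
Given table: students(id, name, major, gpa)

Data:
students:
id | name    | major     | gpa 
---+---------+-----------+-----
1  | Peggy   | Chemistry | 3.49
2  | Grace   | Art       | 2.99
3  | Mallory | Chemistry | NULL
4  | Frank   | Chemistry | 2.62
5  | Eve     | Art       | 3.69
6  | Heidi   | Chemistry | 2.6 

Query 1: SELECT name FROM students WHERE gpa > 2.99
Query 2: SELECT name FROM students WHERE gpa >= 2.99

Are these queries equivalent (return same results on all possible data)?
No, not equivalent

Query 1 returns: [('Peggy',), ('Eve',)]
Query 2 returns: [('Peggy',), ('Grace',), ('Eve',)]

Reason: > vs >= gives different results when gpa = 2.99 exists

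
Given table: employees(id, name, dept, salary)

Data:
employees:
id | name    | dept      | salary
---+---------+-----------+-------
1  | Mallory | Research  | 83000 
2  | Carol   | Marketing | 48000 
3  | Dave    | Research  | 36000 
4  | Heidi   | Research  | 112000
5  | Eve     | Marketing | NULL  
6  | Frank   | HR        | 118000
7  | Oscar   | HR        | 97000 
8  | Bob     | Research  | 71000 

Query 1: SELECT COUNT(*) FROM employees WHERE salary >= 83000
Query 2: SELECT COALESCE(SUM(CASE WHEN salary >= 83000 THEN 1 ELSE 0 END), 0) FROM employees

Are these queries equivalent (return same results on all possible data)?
Yes, equivalent

Both queries return: [(4,)]

Reason: COUNT with WHERE vs conditional SUM (COALESCE handles empty-table NULL)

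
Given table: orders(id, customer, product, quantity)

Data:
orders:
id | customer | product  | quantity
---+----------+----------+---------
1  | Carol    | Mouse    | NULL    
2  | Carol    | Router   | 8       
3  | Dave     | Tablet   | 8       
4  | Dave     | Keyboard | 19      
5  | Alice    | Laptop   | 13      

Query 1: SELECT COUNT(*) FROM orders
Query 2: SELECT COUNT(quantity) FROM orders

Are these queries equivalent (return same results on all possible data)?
No, not equivalent

Query 1 returns: [(5,)]
Query 2 returns: [(4,)]

Reason: COUNT(*) includes NULLs, COUNT(column) excludes them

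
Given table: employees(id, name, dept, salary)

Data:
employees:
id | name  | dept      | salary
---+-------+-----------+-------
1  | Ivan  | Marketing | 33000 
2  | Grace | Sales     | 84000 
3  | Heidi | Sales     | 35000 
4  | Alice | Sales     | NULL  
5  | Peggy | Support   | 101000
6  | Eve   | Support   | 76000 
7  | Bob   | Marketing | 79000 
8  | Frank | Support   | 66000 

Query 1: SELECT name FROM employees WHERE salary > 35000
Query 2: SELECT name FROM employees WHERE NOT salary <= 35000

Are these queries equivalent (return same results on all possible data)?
Yes, equivalent

Both queries return: [('Bob',), ('Eve',), ('Frank',), ('Grace',), ('Peggy',)]

Reason: Both filter salary > 35000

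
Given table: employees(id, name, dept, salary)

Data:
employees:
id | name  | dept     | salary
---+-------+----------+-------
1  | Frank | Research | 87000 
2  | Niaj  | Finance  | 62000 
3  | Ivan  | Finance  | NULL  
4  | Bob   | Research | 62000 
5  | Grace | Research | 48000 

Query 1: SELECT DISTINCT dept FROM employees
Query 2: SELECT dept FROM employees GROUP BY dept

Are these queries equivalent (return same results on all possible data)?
Yes, equivalent

Both queries return: [('Finance',), ('Research',)]

Reason: Both get unique depts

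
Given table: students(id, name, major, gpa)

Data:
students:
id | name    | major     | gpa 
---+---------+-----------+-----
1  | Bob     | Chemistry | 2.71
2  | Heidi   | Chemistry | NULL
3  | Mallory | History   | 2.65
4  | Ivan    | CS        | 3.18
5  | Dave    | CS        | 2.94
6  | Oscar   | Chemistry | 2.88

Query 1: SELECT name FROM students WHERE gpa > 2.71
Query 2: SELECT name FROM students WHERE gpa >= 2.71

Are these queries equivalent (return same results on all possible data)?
No, not equivalent

Query 1 returns: [('Ivan',), ('Dave',), ('Oscar',)]
Query 2 returns: [('Bob',), ('Ivan',), ('Dave',), ('Oscar',)]

Reason: > vs >= gives different results when gpa = 2.71 exists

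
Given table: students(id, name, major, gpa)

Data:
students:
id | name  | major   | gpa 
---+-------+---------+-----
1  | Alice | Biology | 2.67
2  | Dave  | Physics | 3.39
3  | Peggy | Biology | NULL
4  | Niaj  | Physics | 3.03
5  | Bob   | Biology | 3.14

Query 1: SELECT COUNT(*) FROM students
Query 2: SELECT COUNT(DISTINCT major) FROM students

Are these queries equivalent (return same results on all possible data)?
No, not equivalent

Query 1 returns: [(5,)]
Query 2 returns: [(2,)]

Reason: COUNT(*) counts rows, COUNT(DISTINCT major) counts unique majors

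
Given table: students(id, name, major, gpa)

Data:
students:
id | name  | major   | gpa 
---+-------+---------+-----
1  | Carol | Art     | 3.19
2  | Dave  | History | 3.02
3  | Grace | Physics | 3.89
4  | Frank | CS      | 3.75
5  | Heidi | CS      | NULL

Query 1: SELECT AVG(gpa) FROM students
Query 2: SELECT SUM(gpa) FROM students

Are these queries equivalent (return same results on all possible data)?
No, not equivalent

Query 1 returns: [(3.4625,)]
Query 2 returns: [(13.85,)]

Reason: AVG vs SUM give different aggregate values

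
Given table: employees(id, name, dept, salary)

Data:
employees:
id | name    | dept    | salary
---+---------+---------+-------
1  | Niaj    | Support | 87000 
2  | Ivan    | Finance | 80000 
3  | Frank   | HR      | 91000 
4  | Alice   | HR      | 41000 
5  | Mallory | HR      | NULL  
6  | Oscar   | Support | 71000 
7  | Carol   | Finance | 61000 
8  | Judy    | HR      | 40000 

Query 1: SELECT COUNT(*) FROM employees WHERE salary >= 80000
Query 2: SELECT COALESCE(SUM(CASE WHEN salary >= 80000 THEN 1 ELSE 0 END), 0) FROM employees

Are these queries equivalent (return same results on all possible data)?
Yes, equivalent

Both queries return: [(3,)]

Reason: COUNT with WHERE vs conditional SUM (COALESCE handles empty-table NULL)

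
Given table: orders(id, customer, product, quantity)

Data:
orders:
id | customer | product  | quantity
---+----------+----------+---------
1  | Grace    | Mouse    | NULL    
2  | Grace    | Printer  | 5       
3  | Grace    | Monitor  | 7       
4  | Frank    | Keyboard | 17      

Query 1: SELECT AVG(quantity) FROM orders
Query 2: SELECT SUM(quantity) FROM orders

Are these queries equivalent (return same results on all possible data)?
No, not equivalent

Query 1 returns: [(9.666666666666666,)]
Query 2 returns: [(29,)]

Reason: AVG vs SUM give different aggregate values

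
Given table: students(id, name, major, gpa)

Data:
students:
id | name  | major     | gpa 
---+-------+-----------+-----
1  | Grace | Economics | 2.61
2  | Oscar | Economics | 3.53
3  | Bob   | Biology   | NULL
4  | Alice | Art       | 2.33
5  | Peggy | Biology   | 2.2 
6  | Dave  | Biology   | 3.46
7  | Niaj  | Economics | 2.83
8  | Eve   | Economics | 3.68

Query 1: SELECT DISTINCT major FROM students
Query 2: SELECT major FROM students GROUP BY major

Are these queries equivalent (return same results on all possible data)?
Yes, equivalent

Both queries return: [('Art',), ('Biology',), ('Economics',)]

Reason: Both get unique majors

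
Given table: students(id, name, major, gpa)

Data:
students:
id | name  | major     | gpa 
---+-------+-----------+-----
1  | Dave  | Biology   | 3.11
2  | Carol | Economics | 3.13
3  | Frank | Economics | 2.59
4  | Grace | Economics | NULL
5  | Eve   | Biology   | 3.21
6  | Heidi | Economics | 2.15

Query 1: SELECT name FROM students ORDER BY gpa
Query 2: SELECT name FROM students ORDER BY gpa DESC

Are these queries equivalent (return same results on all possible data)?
No, not equivalent

Query 1 returns: [('Grace',), ('Heidi',), ('Frank',), ('Dave',), ('Carol',), ('Eve',)]
Query 2 returns: [('Eve',), ('Carol',), ('Dave',), ('Frank',), ('Heidi',), ('Grace',)]

Reason: ASC vs DESC gives opposite ordering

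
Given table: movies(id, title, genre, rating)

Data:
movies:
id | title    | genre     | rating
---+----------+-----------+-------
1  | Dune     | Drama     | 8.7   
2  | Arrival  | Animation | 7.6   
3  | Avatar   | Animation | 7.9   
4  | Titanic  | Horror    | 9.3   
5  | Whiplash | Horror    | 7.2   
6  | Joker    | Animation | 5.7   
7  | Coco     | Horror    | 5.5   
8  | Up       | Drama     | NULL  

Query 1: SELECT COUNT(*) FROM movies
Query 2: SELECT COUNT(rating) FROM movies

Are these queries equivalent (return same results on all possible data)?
No, not equivalent

Query 1 returns: [(8,)]
Query 2 returns: [(7,)]

Reason: COUNT(*) includes NULLs, COUNT(column) excludes them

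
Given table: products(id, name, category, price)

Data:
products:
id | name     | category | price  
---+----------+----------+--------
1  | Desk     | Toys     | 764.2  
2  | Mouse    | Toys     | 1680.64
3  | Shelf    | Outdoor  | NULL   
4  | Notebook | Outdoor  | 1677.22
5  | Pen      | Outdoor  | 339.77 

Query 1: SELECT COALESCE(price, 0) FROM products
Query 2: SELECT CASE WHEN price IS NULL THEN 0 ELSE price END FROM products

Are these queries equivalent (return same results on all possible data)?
Yes, equivalent

Both queries return: [(0,), (339.77,), (764.2,), (1677.22,), (1680.64,)]

Reason: COALESCE vs CASE for NULL handling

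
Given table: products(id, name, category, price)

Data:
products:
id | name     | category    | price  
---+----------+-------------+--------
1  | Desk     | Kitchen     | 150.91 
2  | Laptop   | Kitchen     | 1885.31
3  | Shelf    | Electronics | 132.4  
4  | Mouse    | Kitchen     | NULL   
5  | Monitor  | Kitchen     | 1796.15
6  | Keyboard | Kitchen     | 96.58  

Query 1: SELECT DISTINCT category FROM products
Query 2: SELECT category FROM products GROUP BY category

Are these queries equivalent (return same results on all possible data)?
Yes, equivalent

Both queries return: [('Electronics',), ('Kitchen',)]

Reason: Both get unique categorys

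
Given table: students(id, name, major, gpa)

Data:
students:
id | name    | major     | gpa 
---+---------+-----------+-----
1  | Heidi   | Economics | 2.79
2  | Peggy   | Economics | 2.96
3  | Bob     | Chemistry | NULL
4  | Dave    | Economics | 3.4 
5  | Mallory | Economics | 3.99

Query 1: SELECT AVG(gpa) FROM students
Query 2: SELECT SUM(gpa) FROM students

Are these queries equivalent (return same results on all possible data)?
No, not equivalent

Query 1 returns: [(3.285,)]
Query 2 returns: [(13.14,)]

Reason: AVG vs SUM give different aggregate values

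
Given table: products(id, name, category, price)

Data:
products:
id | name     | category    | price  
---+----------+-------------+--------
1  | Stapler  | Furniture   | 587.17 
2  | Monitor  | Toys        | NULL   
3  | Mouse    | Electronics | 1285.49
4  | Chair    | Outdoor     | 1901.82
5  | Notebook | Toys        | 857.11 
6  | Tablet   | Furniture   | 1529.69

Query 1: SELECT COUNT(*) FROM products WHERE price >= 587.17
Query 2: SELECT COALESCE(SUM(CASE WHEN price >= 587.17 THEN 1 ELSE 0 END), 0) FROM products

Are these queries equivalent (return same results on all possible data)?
Yes, equivalent

Both queries return: [(5,)]

Reason: COUNT with WHERE vs conditional SUM (COALESCE handles empty-table NULL)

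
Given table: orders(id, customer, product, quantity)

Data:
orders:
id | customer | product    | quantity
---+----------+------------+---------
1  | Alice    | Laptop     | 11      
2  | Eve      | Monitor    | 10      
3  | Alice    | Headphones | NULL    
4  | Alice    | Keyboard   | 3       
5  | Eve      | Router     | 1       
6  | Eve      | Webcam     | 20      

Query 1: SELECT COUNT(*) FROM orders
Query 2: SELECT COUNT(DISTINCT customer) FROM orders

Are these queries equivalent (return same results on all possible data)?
No, not equivalent

Query 1 returns: [(6,)]
Query 2 returns: [(2,)]

Reason: COUNT(*) counts rows, COUNT(DISTINCT customer) counts unique customers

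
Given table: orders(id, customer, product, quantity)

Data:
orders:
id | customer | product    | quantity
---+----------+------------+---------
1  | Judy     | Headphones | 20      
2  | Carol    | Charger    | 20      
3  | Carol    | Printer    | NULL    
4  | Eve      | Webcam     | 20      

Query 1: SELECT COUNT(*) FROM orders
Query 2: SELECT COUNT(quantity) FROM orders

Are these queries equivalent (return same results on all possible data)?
No, not equivalent

Query 1 returns: [(4,)]
Query 2 returns: [(3,)]

Reason: COUNT(*) includes NULLs, COUNT(column) excludes them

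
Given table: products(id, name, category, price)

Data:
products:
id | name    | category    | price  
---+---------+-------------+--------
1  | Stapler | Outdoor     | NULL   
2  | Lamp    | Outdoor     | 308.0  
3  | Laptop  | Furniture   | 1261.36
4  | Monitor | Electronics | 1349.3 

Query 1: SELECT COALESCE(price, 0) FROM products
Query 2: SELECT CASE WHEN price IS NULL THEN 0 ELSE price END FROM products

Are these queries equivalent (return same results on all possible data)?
Yes, equivalent

Both queries return: [(0,), (308.0,), (1261.36,), (1349.3,)]

Reason: COALESCE vs CASE for NULL handling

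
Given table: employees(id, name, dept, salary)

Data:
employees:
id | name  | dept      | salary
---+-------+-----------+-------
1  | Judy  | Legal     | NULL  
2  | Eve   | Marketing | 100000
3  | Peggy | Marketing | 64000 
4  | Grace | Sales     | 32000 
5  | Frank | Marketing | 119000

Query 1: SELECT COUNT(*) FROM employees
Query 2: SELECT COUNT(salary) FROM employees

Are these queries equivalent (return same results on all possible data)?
No, not equivalent

Query 1 returns: [(5,)]
Query 2 returns: [(4,)]

Reason: COUNT(*) includes NULLs, COUNT(column) excludes them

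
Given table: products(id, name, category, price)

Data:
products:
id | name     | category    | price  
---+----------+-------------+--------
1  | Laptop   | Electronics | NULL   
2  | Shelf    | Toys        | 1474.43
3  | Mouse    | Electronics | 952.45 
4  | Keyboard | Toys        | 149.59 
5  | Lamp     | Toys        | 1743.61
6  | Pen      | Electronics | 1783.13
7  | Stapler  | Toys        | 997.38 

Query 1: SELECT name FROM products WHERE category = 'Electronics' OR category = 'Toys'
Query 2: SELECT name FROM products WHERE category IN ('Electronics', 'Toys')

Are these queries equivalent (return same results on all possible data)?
Yes, equivalent

Both queries return: [('Keyboard',), ('Lamp',), ('Laptop',), ('Mouse',), ('Pen',), ('Shelf',), ('Stapler',)]

Reason: OR vs IN are equivalent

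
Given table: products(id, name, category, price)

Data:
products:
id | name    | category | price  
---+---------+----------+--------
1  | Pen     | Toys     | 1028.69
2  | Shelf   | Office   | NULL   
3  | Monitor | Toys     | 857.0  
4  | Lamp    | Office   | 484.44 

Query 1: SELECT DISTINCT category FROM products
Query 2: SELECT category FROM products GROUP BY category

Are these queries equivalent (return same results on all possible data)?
Yes, equivalent

Both queries return: [('Office',), ('Toys',)]

Reason: Both get unique categorys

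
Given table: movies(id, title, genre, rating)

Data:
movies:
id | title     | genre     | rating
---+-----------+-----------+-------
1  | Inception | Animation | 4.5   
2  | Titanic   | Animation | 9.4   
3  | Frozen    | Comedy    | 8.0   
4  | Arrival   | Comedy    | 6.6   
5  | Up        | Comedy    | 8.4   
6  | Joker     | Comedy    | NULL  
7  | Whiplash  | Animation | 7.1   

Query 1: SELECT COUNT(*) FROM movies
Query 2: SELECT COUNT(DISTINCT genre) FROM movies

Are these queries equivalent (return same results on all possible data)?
No, not equivalent

Query 1 returns: [(7,)]
Query 2 returns: [(2,)]

Reason: COUNT(*) counts rows, COUNT(DISTINCT genre) counts unique genres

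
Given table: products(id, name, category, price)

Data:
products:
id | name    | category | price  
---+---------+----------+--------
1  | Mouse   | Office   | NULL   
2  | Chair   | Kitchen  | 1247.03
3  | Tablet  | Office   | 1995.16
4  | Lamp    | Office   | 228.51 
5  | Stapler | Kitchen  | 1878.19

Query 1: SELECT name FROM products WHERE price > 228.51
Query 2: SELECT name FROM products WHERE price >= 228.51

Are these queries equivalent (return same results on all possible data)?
No, not equivalent

Query 1 returns: [('Chair',), ('Tablet',), ('Stapler',)]
Query 2 returns: [('Chair',), ('Tablet',), ('Lamp',), ('Stapler',)]

Reason: > vs >= gives different results when price = 228.51 exists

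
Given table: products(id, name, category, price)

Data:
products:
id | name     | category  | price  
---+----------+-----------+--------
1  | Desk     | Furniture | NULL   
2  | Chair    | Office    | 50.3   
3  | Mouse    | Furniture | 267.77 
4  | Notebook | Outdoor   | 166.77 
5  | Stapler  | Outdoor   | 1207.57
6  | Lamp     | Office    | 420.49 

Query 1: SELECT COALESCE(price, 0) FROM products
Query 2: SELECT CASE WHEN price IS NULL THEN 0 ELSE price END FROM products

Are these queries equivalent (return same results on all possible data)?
Yes, equivalent

Both queries return: [(0,), (50.3,), (166.77,), (267.77,), (420.49,), (1207.57,)]

Reason: COALESCE vs CASE for NULL handling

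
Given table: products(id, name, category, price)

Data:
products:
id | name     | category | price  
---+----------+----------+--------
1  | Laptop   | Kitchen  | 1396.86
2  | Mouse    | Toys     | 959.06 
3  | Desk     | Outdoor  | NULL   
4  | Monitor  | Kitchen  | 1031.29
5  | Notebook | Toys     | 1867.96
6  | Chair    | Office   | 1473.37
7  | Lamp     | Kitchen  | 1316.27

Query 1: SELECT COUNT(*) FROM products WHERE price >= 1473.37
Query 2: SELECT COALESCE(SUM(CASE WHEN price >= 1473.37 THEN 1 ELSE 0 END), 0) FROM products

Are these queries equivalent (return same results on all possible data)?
Yes, equivalent

Both queries return: [(2,)]

Reason: COUNT with WHERE vs conditional SUM (COALESCE handles empty-table NULL)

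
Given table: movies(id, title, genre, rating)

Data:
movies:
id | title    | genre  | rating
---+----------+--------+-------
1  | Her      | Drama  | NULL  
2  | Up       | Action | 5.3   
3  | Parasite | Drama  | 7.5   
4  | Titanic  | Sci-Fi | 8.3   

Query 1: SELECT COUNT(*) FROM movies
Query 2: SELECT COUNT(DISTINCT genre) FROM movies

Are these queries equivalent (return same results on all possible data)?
No, not equivalent

Query 1 returns: [(4,)]
Query 2 returns: [(3,)]

Reason: COUNT(*) counts rows, COUNT(DISTINCT genre) counts unique genres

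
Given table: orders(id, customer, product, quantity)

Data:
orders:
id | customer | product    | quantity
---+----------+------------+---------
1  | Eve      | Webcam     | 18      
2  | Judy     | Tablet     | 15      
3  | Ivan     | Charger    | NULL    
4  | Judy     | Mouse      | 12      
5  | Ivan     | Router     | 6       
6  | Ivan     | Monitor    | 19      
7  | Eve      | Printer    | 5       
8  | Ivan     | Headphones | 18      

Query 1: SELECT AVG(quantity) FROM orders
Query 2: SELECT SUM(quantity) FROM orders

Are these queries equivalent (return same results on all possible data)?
No, not equivalent

Query 1 returns: [(13.285714285714286,)]
Query 2 returns: [(93,)]

Reason: AVG vs SUM give different aggregate values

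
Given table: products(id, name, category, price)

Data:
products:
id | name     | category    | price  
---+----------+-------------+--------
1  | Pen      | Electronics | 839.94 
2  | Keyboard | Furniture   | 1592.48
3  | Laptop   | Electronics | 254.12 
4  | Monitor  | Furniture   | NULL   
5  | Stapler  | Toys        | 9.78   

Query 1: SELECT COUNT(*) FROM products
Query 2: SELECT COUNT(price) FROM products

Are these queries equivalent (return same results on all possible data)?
No, not equivalent

Query 1 returns: [(5,)]
Query 2 returns: [(4,)]

Reason: COUNT(*) includes NULLs, COUNT(column) excludes them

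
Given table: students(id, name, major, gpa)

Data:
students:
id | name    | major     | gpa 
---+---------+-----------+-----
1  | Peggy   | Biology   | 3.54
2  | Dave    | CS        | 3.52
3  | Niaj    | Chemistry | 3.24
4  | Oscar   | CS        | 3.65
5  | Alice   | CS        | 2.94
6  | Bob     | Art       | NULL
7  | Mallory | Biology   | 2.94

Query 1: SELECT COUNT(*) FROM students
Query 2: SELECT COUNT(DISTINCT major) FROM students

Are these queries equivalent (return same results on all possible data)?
No, not equivalent

Query 1 returns: [(7,)]
Query 2 returns: [(4,)]

Reason: COUNT(*) counts rows, COUNT(DISTINCT major) counts unique majors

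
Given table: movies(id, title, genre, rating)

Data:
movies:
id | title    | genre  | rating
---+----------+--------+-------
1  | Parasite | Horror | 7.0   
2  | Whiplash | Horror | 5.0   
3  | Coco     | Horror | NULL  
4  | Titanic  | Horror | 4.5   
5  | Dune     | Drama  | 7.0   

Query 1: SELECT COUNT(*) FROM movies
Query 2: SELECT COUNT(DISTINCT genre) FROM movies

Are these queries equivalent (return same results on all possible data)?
No, not equivalent

Query 1 returns: [(5,)]
Query 2 returns: [(2,)]

Reason: COUNT(*) counts rows, COUNT(DISTINCT genre) counts unique genres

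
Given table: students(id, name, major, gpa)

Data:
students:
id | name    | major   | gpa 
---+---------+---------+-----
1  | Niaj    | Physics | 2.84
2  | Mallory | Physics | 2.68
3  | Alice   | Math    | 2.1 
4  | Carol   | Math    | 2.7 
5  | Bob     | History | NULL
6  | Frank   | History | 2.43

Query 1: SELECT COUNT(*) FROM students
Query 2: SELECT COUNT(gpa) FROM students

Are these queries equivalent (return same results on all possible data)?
No, not equivalent

Query 1 returns: [(6,)]
Query 2 returns: [(5,)]

Reason: COUNT(*) includes NULLs, COUNT(column) excludes them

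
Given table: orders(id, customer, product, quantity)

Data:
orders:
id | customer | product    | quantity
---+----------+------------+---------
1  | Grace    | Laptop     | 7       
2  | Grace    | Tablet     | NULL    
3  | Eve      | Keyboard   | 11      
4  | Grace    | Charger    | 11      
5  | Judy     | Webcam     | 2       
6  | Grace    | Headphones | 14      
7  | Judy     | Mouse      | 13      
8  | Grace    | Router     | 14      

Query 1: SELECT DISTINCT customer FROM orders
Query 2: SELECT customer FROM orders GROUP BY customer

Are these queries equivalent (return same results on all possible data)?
Yes, equivalent

Both queries return: [('Eve',), ('Grace',), ('Judy',)]

Reason: Both get unique customers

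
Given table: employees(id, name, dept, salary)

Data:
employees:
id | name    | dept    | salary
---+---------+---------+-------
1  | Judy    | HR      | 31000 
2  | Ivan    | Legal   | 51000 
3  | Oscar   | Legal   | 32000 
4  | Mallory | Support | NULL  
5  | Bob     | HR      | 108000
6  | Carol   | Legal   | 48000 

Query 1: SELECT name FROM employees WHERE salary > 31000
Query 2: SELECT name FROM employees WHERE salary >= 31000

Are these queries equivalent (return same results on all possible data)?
No, not equivalent

Query 1 returns: [('Ivan',), ('Oscar',), ('Bob',), ('Carol',)]
Query 2 returns: [('Judy',), ('Ivan',), ('Oscar',), ('Bob',), ('Carol',)]

Reason: > vs >= gives different results when salary = 31000 exists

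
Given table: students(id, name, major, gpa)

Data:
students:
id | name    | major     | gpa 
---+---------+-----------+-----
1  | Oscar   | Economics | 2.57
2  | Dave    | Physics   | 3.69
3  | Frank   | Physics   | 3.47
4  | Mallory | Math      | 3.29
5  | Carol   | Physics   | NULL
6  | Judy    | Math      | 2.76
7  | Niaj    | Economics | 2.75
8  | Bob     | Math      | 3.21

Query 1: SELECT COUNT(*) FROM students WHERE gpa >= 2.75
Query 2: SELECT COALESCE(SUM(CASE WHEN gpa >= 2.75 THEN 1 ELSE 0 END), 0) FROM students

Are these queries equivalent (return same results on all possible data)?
Yes, equivalent

Both queries return: [(6,)]

Reason: COUNT with WHERE vs conditional SUM (COALESCE handles empty-table NULL)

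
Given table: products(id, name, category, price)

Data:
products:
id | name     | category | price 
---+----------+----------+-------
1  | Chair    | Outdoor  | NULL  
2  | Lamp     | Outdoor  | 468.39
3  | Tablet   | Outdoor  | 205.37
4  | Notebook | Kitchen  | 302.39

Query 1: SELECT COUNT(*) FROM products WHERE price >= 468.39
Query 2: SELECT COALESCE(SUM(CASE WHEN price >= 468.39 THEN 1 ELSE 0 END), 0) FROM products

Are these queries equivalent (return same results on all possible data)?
Yes, equivalent

Both queries return: [(1,)]

Reason: COUNT with WHERE vs conditional SUM (COALESCE handles empty-table NULL)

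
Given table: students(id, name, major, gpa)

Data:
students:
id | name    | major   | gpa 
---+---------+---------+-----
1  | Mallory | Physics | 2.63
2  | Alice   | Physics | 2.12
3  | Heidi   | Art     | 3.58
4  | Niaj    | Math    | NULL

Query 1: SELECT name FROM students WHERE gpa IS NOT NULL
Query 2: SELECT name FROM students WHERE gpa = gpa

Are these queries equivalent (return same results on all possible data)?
Yes, equivalent

Both queries return: [('Alice',), ('Heidi',), ('Mallory',)]

Reason: IS NOT NULL vs self-equality (both exclude NULLs)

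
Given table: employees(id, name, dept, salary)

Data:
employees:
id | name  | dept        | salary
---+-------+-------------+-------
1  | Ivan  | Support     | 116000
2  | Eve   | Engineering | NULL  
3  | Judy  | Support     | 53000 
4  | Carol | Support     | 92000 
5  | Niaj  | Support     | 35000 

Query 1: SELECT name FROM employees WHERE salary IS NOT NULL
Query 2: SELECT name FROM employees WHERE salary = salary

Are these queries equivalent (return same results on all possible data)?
Yes, equivalent

Both queries return: [('Carol',), ('Ivan',), ('Judy',), ('Niaj',)]

Reason: IS NOT NULL vs self-equality (both exclude NULLs)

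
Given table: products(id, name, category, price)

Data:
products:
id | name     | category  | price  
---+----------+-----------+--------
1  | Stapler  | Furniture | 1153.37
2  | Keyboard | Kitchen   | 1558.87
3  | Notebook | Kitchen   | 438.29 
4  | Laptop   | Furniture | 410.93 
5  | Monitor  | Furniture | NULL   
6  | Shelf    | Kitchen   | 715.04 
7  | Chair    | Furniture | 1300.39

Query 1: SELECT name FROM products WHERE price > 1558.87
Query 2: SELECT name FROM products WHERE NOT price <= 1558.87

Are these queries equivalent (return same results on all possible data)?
Yes, equivalent

Both queries return: []

Reason: Both filter price > 1558.87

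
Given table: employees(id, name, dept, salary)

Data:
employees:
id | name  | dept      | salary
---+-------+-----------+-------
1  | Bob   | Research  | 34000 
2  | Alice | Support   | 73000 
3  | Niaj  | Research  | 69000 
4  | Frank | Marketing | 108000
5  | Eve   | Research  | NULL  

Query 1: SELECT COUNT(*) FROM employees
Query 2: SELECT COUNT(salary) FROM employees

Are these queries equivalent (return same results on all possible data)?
No, not equivalent

Query 1 returns: [(5,)]
Query 2 returns: [(4,)]

Reason: COUNT(*) includes NULLs, COUNT(column) excludes them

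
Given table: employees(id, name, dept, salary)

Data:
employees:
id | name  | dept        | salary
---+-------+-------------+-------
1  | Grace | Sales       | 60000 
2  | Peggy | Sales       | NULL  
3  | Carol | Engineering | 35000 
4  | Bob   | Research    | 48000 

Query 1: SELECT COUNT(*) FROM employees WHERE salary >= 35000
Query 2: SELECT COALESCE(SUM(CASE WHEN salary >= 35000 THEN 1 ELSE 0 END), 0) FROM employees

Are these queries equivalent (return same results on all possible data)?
Yes, equivalent

Both queries return: [(3,)]

Reason: COUNT with WHERE vs conditional SUM (COALESCE handles empty-table NULL)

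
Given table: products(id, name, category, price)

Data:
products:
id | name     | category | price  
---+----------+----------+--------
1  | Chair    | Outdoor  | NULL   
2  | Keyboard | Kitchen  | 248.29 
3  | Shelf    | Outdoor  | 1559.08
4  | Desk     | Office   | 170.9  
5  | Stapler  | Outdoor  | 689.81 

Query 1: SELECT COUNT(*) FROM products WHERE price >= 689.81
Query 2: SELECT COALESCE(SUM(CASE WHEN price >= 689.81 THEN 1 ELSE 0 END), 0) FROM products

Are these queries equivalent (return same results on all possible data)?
Yes, equivalent

Both queries return: [(2,)]

Reason: COUNT with WHERE vs conditional SUM (COALESCE handles empty-table NULL)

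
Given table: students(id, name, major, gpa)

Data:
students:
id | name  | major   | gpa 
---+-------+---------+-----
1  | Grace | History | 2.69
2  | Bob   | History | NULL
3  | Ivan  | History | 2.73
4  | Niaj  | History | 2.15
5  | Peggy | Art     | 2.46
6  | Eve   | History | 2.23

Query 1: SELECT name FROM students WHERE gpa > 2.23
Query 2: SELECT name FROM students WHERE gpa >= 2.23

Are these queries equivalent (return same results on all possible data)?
No, not equivalent

Query 1 returns: [('Grace',), ('Ivan',), ('Peggy',)]
Query 2 returns: [('Grace',), ('Ivan',), ('Peggy',), ('Eve',)]

Reason: > vs >= gives different results when gpa = 2.23 exists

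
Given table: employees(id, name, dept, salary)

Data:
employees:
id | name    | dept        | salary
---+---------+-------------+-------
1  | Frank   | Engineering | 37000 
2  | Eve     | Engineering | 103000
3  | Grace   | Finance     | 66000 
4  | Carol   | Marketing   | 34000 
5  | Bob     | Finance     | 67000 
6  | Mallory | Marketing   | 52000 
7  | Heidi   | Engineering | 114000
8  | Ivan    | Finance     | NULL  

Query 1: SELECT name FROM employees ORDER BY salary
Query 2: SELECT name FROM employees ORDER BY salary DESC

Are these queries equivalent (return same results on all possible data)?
No, not equivalent

Query 1 returns: [('Ivan',), ('Carol',), ('Frank',), ('Mallory',), ('Grace',), ('Bob',), ('Eve',), ('Heidi',)]
Query 2 returns: [('Heidi',), ('Eve',), ('Bob',), ('Grace',), ('Mallory',), ('Frank',), ('Carol',), ('Ivan',)]

Reason: ASC vs DESC gives opposite ordering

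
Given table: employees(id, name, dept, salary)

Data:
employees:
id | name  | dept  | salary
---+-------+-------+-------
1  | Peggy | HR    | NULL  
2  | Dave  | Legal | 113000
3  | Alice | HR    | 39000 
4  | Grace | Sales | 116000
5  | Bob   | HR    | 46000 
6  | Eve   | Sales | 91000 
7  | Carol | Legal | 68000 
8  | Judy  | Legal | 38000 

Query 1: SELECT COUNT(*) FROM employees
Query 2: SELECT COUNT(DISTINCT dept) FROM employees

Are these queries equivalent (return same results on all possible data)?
No, not equivalent

Query 1 returns: [(8,)]
Query 2 returns: [(3,)]

Reason: COUNT(*) counts rows, COUNT(DISTINCT dept) counts unique depts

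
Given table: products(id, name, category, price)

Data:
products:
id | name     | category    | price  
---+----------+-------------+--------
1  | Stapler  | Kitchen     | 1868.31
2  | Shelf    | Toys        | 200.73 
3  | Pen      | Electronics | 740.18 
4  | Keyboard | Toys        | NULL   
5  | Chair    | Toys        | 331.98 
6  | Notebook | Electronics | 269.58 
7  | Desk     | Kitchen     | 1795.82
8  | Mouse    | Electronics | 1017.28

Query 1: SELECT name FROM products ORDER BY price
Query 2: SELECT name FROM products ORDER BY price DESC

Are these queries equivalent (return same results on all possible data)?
No, not equivalent

Query 1 returns: [('Keyboard',), ('Shelf',), ('Notebook',), ('Chair',), ('Pen',), ('Mouse',), ('Desk',), ('Stapler',)]
Query 2 returns: [('Stapler',), ('Desk',), ('Mouse',), ('Pen',), ('Chair',), ('Notebook',), ('Shelf',), ('Keyboard',)]

Reason: ASC vs DESC gives opposite ordering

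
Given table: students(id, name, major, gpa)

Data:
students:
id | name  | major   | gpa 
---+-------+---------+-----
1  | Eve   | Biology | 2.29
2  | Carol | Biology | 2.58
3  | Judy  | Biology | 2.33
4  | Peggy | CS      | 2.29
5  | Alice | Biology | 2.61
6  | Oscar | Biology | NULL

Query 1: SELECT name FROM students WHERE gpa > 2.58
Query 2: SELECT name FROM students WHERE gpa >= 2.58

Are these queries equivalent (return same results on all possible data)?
No, not equivalent

Query 1 returns: [('Alice',)]
Query 2 returns: [('Carol',), ('Alice',)]

Reason: > vs >= gives different results when gpa = 2.58 exists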